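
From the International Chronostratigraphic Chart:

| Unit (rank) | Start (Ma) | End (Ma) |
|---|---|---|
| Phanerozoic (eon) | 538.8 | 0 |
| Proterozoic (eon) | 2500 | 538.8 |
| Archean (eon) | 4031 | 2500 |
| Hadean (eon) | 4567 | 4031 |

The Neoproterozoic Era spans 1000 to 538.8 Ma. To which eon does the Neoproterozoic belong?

Proterozoic

The Neoproterozoic (1000–538.8 Ma) lies entirely within 2500–538.8 Ma, the Proterozoic Eon.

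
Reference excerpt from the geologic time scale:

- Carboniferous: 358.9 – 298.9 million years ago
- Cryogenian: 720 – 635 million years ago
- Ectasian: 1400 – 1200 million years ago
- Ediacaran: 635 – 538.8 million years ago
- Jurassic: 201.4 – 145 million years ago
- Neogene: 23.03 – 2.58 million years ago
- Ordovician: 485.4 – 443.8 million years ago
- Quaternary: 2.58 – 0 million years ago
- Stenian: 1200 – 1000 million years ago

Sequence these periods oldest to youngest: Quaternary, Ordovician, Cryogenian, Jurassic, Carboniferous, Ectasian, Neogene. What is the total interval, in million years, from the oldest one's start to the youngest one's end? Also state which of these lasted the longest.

Ectasian, Cryogenian, Ordovician, Carboniferous, Jurassic, Neogene, Quaternary; total span 1400 Myr; longest is Ectasian

Start ages (Ma): Ectasian 1400, Cryogenian 720, Ordovician 485.4, Carboniferous 358.9, Jurassic 201.4, Neogene 23.03, Quaternary 2.58.
Ordered oldest to youngest: Ectasian, Cryogenian, Ordovician, Carboniferous, Jurassic, Neogene, Quaternary.
Span = 1400 − 0 = 1400 Myr.
Durations: Quaternary 2.58, Neogene 20.45, Carboniferous 60, Ordovician 41.6, Jurassic 56.4, Cryogenian 85, Ectasian 200 → longest is Ectasian (200 Myr).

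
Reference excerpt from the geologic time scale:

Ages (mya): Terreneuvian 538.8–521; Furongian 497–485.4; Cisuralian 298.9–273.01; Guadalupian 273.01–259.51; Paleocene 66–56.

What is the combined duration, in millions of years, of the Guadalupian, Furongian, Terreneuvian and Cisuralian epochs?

Duration is start − end for each: (273.01 − 259.51) + (497 − 485.4) + (538.8 − 521) + (298.9 − 273.01).
That is 13.5 + 11.6 + 17.8 + 25.89, which totals 68.79 million years.

68.79 million years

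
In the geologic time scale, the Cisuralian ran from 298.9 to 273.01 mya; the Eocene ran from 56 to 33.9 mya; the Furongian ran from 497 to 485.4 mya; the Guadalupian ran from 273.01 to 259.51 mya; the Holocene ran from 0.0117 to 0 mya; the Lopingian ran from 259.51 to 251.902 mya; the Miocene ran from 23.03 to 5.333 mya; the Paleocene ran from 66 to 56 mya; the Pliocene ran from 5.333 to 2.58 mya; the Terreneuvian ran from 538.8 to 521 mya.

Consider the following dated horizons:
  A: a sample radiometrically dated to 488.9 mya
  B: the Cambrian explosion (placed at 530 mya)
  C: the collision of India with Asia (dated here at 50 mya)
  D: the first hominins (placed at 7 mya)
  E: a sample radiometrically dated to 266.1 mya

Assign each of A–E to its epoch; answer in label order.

A — Furongian; B — Terreneuvian; C — Eocene; D — Miocene; E — Guadalupian

A: 488.9 Ma lies in 497–485.4 Ma, so Furongian.
B: 530 Ma lies in 538.8–521 Ma, so Terreneuvian.
C: 50 Ma lies in 56–33.9 Ma, so Eocene.
D: 7 Ma lies in 23.03–5.333 Ma, so Miocene.
E: 266.1 Ma lies in 273.01–259.51 Ma, so Guadalupian.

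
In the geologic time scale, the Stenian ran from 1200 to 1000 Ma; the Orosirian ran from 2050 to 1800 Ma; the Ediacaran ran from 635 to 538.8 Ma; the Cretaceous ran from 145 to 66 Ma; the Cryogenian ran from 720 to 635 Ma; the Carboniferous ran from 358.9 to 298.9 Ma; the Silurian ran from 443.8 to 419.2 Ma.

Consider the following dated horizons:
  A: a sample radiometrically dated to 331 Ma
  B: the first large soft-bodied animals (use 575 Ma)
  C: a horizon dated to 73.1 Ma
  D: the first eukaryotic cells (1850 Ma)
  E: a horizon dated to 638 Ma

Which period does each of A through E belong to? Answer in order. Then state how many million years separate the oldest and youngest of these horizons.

Match each age against the start–end ranges in the excerpt: A = 331 Ma → Carboniferous (358.9–298.9); B = 575 Ma → Ediacaran (635–538.8); C = 73.1 Ma → Cretaceous (145–66); D = 1850 Ma → Orosirian (2050–1800); E = 638 Ma → Cryogenian (720–635).
The largest age is 1850 Ma and the smallest is 73.1 Ma; their difference is 1776.9 Myr.

A — Carboniferous; B — Ediacaran; C — Cretaceous; D — Orosirian; E — Cryogenian; span 1776.9 million years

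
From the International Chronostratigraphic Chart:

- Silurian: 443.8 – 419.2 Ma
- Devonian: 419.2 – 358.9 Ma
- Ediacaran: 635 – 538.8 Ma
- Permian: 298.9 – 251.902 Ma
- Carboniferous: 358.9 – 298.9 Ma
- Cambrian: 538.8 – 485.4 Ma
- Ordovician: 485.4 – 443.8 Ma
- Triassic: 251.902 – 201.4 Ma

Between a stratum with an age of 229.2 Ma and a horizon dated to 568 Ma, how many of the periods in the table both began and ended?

568 Ma sits inside the Ediacaran (635–538.8) and 229.2 Ma inside the Triassic (251.902–201.4); neither of those is wholly between the two dates.
The listed periods lying completely between them are Cambrian, Ordovician, Silurian, Devonian, Carboniferous, Permian — 6 in all.

6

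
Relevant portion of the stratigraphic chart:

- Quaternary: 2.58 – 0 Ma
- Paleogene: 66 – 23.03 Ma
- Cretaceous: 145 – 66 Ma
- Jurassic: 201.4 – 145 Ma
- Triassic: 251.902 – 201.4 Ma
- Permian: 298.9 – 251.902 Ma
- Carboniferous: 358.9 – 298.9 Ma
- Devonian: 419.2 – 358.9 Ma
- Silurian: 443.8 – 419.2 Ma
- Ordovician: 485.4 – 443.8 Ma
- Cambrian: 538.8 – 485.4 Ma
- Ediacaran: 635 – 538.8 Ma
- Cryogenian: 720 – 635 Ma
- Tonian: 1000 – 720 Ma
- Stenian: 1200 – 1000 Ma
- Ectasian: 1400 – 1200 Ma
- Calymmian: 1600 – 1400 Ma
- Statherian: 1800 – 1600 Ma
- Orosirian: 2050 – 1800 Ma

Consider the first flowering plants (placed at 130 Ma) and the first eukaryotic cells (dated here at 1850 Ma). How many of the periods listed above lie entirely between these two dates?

15

1850 Ma sits inside the Orosirian (2050–1800) and 130 Ma inside the Cretaceous (145–66); neither of those is wholly between the two dates.
The listed periods lying completely between them are Statherian, Calymmian, Ectasian, Stenian, Tonian, Cryogenian, Ediacaran, Cambrian, Ordovician, Silurian, Devonian, Carboniferous, Permian, Triassic, Jurassic — 15 in all.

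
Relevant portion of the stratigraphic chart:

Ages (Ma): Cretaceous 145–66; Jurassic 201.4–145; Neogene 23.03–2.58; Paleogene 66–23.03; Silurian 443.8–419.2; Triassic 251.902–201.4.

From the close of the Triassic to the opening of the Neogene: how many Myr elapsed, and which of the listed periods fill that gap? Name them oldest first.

178.37 million years; Jurassic, Cretaceous, Paleogene

End of Triassic = 201.4 Ma; start of Neogene = 23.03 Ma.
Gap = 201.4 − 23.03 = 178.37 Myr.
Periods wholly inside 201.4–23.03 Ma: Jurassic (201.4–145), Cretaceous (145–66), Paleogene (66–23.03).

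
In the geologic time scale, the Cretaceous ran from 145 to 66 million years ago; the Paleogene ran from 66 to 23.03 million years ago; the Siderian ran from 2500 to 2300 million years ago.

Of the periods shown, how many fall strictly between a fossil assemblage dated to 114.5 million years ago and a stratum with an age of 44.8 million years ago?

0

Checking each listed span, none has both start < 114.5 Ma and end > 44.8 Ma — every period straddles one of the two dates or lies outside them — so the count is 0.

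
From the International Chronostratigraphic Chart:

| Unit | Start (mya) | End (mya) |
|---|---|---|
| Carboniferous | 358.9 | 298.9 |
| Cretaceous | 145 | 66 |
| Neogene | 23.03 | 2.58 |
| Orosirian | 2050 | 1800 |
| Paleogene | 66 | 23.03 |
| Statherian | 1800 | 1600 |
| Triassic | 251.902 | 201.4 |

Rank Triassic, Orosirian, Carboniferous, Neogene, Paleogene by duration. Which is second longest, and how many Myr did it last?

Carboniferous, 60 million years

Durations: Triassic 50.502; Orosirian 250; Carboniferous 60; Neogene 20.45; Paleogene 42.97 Myr.
Sorted longest-first: Orosirian (250), Carboniferous (60), Triassic (50.502), Paleogene (42.97), Neogene (20.45).
The second longest is Carboniferous at 60 Myr.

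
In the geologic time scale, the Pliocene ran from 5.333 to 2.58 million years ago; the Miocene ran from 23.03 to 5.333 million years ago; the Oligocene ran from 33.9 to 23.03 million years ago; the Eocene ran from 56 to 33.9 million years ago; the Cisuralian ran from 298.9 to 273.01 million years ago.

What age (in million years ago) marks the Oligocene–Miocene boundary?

The Oligocene ends and the Miocene begins at 23.03 million years ago.

23.03 million years ago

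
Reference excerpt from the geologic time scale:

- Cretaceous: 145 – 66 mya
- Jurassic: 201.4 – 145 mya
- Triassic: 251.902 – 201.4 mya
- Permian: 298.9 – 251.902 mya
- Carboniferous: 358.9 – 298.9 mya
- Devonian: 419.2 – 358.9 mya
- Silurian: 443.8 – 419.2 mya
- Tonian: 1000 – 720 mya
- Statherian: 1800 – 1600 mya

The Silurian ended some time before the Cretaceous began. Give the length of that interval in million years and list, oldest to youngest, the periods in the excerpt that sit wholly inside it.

End of Silurian = 419.2 Ma; start of Cretaceous = 145 Ma.
Gap = 419.2 − 145 = 274.2 Myr.
Periods wholly inside 419.2–145 Ma: Devonian (419.2–358.9), Carboniferous (358.9–298.9), Permian (298.9–251.902), Triassic (251.902–201.4), Jurassic (201.4–145).

274.2 million years; Devonian, Carboniferous, Permian, Triassic, Jurassic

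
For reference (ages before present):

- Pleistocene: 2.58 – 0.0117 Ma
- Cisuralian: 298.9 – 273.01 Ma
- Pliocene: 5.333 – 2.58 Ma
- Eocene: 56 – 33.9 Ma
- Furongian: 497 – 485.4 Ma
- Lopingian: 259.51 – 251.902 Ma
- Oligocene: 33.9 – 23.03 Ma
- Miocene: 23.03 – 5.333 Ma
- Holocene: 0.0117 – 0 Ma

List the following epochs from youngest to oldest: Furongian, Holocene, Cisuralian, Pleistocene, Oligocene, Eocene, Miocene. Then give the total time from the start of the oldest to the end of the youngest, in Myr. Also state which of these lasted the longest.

From the excerpt: Furongian 497–485.4; Holocene 0.0117–0; Cisuralian 298.9–273.01; Pleistocene 2.58–0.0117; Oligocene 33.9–23.03; Eocene 56–33.9; Miocene 23.03–5.333 (Ma).
Larger Ma is earlier, so the oldest is Furongian and the youngest is Holocene; youngest to oldest: Holocene, Pleistocene, Miocene, Oligocene, Eocene, Cisuralian, Furongian.
Oldest start 497 minus youngest end 0 gives 497 Myr overall.
Individual lengths (start − end): Miocene 17.697; Furongian 11.6; Eocene 22.1; Oligocene 10.87; Pleistocene 2.5683; Cisuralian 25.89; Holocene 0.0117. The largest is Cisuralian at 25.89 Myr.

Holocene → Pleistocene → Miocene → Oligocene → Eocene → Cisuralian → Furongian; total span 497 Myr; longest is Cisuralian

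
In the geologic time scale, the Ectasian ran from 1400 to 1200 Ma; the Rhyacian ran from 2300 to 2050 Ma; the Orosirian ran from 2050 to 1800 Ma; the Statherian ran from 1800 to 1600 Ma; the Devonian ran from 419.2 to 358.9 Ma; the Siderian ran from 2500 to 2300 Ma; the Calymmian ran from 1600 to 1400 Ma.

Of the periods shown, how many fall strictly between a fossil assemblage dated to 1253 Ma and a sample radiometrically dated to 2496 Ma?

4

The older date is 2496 Ma and the younger is 1253 Ma.
Periods with start < 2496 and end > 1253 Ma: Rhyacian (2300–2050), Orosirian (2050–1800), Statherian (1800–1600), Calymmian (1600–1400).
That is 4 complete periods.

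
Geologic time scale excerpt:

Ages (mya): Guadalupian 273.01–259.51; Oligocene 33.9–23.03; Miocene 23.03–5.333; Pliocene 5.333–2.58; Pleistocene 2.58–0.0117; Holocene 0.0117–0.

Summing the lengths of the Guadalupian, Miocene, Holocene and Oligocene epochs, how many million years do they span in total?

42.0787 million years

Each duration: Guadalupian = 13.5; Miocene = 17.697; Holocene = 0.0117; Oligocene = 10.87.
Sum: 13.5 + 17.697 + 0.0117 + 10.87 = 42.0787 Myr.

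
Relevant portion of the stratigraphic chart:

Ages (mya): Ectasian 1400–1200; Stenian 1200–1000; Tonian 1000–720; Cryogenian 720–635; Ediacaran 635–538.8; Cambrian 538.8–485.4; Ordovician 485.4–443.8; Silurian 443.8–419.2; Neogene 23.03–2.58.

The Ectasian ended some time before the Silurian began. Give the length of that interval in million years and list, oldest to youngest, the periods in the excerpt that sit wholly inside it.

756.2 million years; Stenian, Tonian, Cryogenian, Ediacaran, Cambrian, Ordovician

End of Ectasian = 1200 Ma; start of Silurian = 443.8 Ma.
Gap = 1200 − 443.8 = 756.2 Myr.
Periods wholly inside 1200–443.8 Ma: Stenian (1200–1000), Tonian (1000–720), Cryogenian (720–635), Ediacaran (635–538.8), Cambrian (538.8–485.4), Ordovician (485.4–443.8).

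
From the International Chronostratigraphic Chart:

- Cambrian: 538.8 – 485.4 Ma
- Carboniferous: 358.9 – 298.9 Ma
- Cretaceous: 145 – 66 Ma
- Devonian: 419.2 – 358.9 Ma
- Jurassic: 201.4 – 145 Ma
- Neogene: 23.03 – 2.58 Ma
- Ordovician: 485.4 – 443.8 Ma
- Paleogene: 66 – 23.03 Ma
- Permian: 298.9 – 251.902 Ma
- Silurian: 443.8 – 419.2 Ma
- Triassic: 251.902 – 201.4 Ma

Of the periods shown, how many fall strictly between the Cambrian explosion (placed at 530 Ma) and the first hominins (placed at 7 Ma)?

The older date is 530 Ma and the younger is 7 Ma.
Periods with start < 530 and end > 7 Ma: Ordovician (485.4–443.8), Silurian (443.8–419.2), Devonian (419.2–358.9), Carboniferous (358.9–298.9), Permian (298.9–251.902), Triassic (251.902–201.4), Jurassic (201.4–145), Cretaceous (145–66), Paleogene (66–23.03).
That is 9 complete periods.

9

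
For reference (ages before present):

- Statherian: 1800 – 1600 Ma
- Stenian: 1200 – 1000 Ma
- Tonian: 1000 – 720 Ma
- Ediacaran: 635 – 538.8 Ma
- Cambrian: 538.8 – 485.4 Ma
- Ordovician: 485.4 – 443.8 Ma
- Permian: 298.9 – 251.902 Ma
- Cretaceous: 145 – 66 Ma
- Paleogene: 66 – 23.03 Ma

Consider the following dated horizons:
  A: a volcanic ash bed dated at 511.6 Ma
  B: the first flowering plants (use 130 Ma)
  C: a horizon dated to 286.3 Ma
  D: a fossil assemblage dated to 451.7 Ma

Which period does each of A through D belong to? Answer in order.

Match each age against the start–end ranges in the excerpt: A = 511.6 Ma → Cambrian (538.8–485.4); B = 130 Ma → Cretaceous (145–66); C = 286.3 Ma → Permian (298.9–251.902); D = 451.7 Ma → Ordovician (485.4–443.8).

A — Cambrian; B — Cretaceous; C — Permian; D — Ordovician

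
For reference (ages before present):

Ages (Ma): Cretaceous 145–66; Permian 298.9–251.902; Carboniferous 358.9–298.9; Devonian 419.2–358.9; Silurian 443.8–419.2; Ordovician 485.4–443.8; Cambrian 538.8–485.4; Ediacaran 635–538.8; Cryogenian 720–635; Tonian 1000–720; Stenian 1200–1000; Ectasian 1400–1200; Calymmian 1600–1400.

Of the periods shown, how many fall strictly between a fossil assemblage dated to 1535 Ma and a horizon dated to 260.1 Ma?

1535 Ma sits inside the Calymmian (1600–1400) and 260.1 Ma inside the Permian (298.9–251.902); neither of those is wholly between the two dates.
The listed periods lying completely between them are Ectasian, Stenian, Tonian, Cryogenian, Ediacaran, Cambrian, Ordovician, Silurian, Devonian, Carboniferous — 10 in all.

10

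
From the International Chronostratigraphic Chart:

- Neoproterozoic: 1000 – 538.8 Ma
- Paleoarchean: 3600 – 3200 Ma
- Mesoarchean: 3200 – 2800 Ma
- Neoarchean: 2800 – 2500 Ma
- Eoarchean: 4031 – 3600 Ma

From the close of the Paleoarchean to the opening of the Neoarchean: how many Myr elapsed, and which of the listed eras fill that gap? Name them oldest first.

400 million years; Mesoarchean

The Paleoarchean closes at 3200 Ma and the Neoarchean opens at 2800 Ma, so the interval is 3200 − 2800 = 400 Myr.
An era fits inside if it starts at or after 3200 Ma and ends at or before 2800 Ma; oldest first that gives Mesoarchean.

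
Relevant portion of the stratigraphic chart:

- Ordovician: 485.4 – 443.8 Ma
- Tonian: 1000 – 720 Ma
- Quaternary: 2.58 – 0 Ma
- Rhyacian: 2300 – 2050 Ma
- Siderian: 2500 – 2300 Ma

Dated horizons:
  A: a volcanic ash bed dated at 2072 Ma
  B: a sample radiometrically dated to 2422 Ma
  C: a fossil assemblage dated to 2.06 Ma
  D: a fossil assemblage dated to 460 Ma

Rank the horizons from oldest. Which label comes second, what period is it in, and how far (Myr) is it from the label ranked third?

A, in the Rhyacian; 1612 million years to D

Larger Ma means older, so oldest first: B 2422 > A 2072 > D 460 > C 2.06.
Counting 2 along gives A (2072 Ma); the excerpt puts that inside the Rhyacian, 2300–2050 Ma.
Next in line is D (460 Ma), and 2072 − 460 = 1612 Myr.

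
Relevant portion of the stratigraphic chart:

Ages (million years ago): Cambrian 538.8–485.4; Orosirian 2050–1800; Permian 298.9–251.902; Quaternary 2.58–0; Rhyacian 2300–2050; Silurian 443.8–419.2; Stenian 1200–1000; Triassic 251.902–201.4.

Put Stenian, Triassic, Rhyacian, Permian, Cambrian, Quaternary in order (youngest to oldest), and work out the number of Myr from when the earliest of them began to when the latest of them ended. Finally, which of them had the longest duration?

Quaternary, Triassic, Permian, Cambrian, Stenian, Rhyacian; total span 2300 Myr; longest is Rhyacian

Start ages (Ma): Rhyacian 2300, Stenian 1200, Cambrian 538.8, Permian 298.9, Triassic 251.902, Quaternary 2.58.
Ordered youngest to oldest: Quaternary, Triassic, Permian, Cambrian, Stenian, Rhyacian.
Span = 2300 − 0 = 2300 Myr.
Durations: Rhyacian 250, Quaternary 2.58, Permian 46.998, Cambrian 53.4, Triassic 50.502, Stenian 200 → longest is Rhyacian (250 Myr).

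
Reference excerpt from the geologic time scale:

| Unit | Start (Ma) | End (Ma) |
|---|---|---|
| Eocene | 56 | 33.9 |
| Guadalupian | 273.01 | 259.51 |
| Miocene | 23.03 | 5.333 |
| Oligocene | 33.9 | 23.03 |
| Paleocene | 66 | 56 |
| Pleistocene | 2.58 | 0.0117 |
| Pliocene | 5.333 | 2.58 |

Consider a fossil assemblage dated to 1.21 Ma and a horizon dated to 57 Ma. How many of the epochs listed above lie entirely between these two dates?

4

The older date is 57 Ma and the younger is 1.21 Ma.
Epochs with start < 57 and end > 1.21 Ma: Eocene (56–33.9), Oligocene (33.9–23.03), Miocene (23.03–5.333), Pliocene (5.333–2.58).
That is 4 complete epochs.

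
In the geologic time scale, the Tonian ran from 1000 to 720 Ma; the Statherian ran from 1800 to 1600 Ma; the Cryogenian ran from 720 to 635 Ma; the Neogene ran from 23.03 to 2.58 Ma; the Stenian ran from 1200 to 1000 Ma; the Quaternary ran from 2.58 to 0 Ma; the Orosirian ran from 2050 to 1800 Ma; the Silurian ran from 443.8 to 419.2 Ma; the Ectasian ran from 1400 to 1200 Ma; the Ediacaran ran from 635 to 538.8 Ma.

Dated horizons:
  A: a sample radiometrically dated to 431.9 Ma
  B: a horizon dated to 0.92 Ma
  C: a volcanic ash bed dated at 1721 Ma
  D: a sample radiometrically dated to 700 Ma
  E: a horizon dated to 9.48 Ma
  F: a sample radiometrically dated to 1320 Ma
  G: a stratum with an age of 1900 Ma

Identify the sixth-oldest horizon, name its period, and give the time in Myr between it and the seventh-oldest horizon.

Larger Ma means older, so oldest first: G 1900 > C 1721 > F 1320 > D 700 > A 431.9 > E 9.48 > B 0.92.
Counting 6 along gives E (9.48 Ma); the excerpt puts that inside the Neogene, 23.03–2.58 Ma.
Next in line is B (0.92 Ma), and 9.48 − 0.92 = 8.56 Myr.

E, in the Neogene; 8.56 million years to B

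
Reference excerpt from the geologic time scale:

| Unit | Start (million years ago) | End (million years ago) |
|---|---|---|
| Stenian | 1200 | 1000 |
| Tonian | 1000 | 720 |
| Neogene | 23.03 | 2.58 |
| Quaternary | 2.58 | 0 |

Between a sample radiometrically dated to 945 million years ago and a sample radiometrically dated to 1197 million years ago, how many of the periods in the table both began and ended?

0

Checking each listed span, none has both start < 1197 Ma and end > 945 Ma — every period straddles one of the two dates or lies outside them — so the count is 0.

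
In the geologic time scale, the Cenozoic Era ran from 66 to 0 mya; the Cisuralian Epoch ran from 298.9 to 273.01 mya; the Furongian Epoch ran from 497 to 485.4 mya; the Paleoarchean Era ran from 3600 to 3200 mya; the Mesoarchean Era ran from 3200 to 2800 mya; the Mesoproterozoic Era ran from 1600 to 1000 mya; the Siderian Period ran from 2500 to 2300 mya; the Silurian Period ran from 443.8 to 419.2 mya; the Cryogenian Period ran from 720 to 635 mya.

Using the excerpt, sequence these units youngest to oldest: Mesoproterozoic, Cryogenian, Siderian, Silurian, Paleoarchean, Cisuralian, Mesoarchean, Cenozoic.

Cenozoic, then Cisuralian, then Silurian, then Cryogenian, then Mesoproterozoic, then Siderian, then Mesoarchean, then Paleoarchean

Read off each span (Ma): Mesoproterozoic 1600–1000; Cryogenian 720–635; Siderian 2500–2300; Silurian 443.8–419.2; Paleoarchean 3600–3200; Cisuralian 298.9–273.01; Mesoarchean 3200–2800; Cenozoic 66–0.
Larger Ma is older, so oldest→youngest is Paleoarchean, Mesoarchean, Siderian, Mesoproterozoic, Cryogenian, Silurian, Cisuralian, Cenozoic; reverse it for youngest→oldest.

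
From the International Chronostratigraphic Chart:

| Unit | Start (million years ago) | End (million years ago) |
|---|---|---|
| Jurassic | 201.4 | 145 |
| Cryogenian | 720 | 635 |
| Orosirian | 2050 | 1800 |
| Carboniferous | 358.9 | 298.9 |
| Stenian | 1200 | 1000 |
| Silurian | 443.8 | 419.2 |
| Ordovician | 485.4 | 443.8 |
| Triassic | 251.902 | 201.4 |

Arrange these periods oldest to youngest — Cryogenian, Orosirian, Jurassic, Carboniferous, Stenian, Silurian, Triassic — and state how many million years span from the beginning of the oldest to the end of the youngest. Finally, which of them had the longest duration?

Orosirian, Stenian, Cryogenian, Silurian, Carboniferous, Triassic, Jurassic; total span 1905 Myr; longest is Orosirian

From the excerpt: Cryogenian 720–635; Orosirian 2050–1800; Jurassic 201.4–145; Carboniferous 358.9–298.9; Stenian 1200–1000; Silurian 443.8–419.2; Triassic 251.902–201.4 (Ma).
Larger Ma is earlier, so the oldest is Orosirian and the youngest is Jurassic; oldest to youngest: Orosirian, Stenian, Cryogenian, Silurian, Carboniferous, Triassic, Jurassic.
Oldest start 2050 minus youngest end 145 gives 1905 Myr overall.
Individual lengths (start − end): Carboniferous 60; Stenian 200; Silurian 24.6; Triassic 50.502; Orosirian 250; Cryogenian 85; Jurassic 56.4. The largest is Orosirian at 250 Myr.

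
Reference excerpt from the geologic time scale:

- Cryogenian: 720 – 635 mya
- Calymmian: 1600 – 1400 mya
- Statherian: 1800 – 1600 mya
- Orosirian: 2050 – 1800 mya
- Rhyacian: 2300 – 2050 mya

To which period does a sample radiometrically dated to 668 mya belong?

668 Ma lies between 720 and 635 Ma, so it falls in the Cryogenian.

Cryogenian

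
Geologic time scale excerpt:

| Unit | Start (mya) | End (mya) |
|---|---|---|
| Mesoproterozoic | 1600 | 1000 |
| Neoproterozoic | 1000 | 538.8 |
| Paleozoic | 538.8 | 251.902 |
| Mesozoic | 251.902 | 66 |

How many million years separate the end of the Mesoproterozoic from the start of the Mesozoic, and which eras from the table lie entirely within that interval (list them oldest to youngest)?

The Mesoproterozoic closes at 1000 Ma and the Mesozoic opens at 251.902 Ma, so the interval is 1000 − 251.902 = 748.098 Myr.
An era fits inside if it starts at or after 1000 Ma and ends at or before 251.902 Ma; oldest first that gives Neoproterozoic, Paleozoic.

748.098 million years; Neoproterozoic, Paleozoic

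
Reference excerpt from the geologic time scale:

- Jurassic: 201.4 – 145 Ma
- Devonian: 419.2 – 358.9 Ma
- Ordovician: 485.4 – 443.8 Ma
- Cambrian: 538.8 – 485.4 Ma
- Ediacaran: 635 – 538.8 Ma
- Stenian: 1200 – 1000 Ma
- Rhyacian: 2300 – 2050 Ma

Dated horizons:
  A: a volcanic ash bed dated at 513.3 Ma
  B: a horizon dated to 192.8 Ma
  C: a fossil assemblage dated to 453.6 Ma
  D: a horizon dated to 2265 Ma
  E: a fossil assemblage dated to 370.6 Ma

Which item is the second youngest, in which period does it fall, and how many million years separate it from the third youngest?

Smaller Ma means younger, so youngest first: B 192.8 < E 370.6 < C 453.6 < A 513.3 < D 2265.
Counting 2 along gives E (370.6 Ma); the excerpt puts that inside the Devonian, 419.2–358.9 Ma.
Next in line is C (453.6 Ma), and 453.6 − 370.6 = 83 Myr.

E, in the Devonian; 83 million years to C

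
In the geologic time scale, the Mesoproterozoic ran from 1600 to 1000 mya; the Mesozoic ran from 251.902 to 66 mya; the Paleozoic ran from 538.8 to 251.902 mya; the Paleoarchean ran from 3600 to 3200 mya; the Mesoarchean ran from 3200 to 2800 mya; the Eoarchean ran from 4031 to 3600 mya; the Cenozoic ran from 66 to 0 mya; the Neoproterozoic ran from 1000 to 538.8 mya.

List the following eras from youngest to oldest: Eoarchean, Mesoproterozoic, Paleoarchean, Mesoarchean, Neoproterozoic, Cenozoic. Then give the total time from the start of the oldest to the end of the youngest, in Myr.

From the excerpt: Eoarchean 4031–3600; Mesoproterozoic 1600–1000; Paleoarchean 3600–3200; Mesoarchean 3200–2800; Neoproterozoic 1000–538.8; Cenozoic 66–0 (Ma).
Larger Ma is earlier, so the oldest is Eoarchean and the youngest is Cenozoic; youngest to oldest: Cenozoic, Neoproterozoic, Mesoproterozoic, Mesoarchean, Paleoarchean, Eoarchean.
Oldest start 4031 minus youngest end 0 gives 4031 Myr overall.

Cenozoic, Neoproterozoic, Mesoproterozoic, Mesoarchean, Paleoarchean, Eoarchean; total span 4031 Myr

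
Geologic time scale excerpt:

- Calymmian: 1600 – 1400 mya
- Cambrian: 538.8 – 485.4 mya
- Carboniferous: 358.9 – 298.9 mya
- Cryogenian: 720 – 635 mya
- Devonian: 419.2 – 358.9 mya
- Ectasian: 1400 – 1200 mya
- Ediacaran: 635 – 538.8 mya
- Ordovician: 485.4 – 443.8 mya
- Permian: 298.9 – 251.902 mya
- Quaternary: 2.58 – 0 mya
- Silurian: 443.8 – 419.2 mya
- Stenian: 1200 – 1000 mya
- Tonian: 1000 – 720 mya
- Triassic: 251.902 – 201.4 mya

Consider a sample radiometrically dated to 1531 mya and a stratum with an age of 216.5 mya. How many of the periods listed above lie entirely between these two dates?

1531 Ma sits inside the Calymmian (1600–1400) and 216.5 Ma inside the Triassic (251.902–201.4); neither of those is wholly between the two dates.
The listed periods lying completely between them are Ectasian, Stenian, Tonian, Cryogenian, Ediacaran, Cambrian, Ordovician, Silurian, Devonian, Carboniferous, Permian — 11 in all.

11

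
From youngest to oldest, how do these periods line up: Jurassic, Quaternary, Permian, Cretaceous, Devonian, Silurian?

Quaternary → Cretaceous → Jurassic → Permian → Devonian → Silurian

Era membership (oldest first within each) — Paleozoic: Silurian, Devonian, Permian; Mesozoic: Jurassic, Cretaceous; Cenozoic: Quaternary. Paleozoic precedes Mesozoic, which precedes Cenozoic. Concatenating the groups in that era order and then reversing gives youngest to oldest.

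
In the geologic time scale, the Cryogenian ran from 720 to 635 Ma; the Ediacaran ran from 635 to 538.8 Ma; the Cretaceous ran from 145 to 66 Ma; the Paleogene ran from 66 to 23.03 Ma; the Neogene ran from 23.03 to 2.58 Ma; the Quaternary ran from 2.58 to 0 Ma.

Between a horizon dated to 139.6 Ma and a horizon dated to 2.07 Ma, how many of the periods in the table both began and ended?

2

139.6 Ma sits inside the Cretaceous (145–66) and 2.07 Ma inside the Quaternary (2.58–0); neither of those is wholly between the two dates.
The listed periods lying completely between them are Paleogene, Neogene — 2 in all.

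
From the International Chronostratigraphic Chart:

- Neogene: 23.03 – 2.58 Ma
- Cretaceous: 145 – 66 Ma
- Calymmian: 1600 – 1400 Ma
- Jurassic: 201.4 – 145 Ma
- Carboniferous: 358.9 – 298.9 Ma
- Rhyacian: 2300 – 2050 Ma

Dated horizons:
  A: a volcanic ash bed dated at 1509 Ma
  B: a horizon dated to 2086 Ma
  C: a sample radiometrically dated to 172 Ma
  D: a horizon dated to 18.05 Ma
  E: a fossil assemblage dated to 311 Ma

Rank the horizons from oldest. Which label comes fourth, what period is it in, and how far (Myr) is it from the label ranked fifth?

C, in the Jurassic; 153.95 million years to D

Larger Ma means older, so oldest first: B 2086 > A 1509 > E 311 > C 172 > D 18.05.
Counting 4 along gives C (172 Ma); the excerpt puts that inside the Jurassic, 201.4–145 Ma.
Next in line is D (18.05 Ma), and 172 − 18.05 = 153.95 Myr.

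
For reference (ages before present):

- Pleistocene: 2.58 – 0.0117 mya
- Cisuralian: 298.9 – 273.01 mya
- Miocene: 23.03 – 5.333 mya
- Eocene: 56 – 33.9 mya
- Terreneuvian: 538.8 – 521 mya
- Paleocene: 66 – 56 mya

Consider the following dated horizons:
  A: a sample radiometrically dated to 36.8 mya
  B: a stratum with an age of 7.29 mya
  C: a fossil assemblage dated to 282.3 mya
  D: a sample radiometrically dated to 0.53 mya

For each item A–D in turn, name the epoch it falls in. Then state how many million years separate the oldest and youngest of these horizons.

Match each age against the start–end ranges in the excerpt: A = 36.8 Ma → Eocene (56–33.9); B = 7.29 Ma → Miocene (23.03–5.333); C = 282.3 Ma → Cisuralian (298.9–273.01); D = 0.53 Ma → Pleistocene (2.58–0.0117).
The largest age is 282.3 Ma and the smallest is 0.53 Ma; their difference is 281.77 Myr.

A — Eocene; B — Miocene; C — Cisuralian; D — Pleistocene; span 281.77 million years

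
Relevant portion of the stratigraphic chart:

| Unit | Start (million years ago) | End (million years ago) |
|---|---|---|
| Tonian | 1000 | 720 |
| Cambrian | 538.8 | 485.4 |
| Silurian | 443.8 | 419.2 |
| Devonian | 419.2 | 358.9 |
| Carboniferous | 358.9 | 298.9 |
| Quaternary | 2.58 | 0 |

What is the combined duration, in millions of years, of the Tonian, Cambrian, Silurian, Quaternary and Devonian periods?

420.88 million years

Each duration: Tonian = 280; Cambrian = 53.4; Silurian = 24.6; Quaternary = 2.58; Devonian = 60.3.
Sum: 280 + 53.4 + 24.6 + 2.58 + 60.3 = 420.88 Myr.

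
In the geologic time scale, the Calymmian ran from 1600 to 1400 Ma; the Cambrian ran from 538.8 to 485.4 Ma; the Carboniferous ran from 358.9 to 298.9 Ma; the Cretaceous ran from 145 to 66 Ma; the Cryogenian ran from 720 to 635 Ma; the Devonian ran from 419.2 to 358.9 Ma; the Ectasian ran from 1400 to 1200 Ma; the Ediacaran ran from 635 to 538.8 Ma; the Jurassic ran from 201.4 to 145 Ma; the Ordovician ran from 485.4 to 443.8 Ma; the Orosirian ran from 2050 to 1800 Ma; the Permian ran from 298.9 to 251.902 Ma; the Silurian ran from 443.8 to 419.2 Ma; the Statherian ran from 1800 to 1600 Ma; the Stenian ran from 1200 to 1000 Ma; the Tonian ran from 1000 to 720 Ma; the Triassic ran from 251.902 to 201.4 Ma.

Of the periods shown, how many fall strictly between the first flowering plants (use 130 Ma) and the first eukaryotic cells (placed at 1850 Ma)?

15

1850 Ma sits inside the Orosirian (2050–1800) and 130 Ma inside the Cretaceous (145–66); neither of those is wholly between the two dates.
The listed periods lying completely between them are Statherian, Calymmian, Ectasian, Stenian, Tonian, Cryogenian, Ediacaran, Cambrian, Ordovician, Silurian, Devonian, Carboniferous, Permian, Triassic, Jurassic — 15 in all.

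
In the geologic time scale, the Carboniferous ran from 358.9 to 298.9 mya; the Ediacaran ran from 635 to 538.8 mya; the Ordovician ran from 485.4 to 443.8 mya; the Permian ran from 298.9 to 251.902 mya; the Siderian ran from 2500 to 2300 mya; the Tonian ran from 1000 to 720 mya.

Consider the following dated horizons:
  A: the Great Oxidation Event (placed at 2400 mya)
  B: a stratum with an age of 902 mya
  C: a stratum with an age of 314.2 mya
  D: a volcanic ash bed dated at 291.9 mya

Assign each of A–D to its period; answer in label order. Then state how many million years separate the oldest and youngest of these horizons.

A — Siderian; B — Tonian; C — Carboniferous; D — Permian; span 2108.1 million years

Match each age against the start–end ranges in the excerpt: A = 2400 Ma → Siderian (2500–2300); B = 902 Ma → Tonian (1000–720); C = 314.2 Ma → Carboniferous (358.9–298.9); D = 291.9 Ma → Permian (298.9–251.902).
The largest age is 2400 Ma and the smallest is 291.9 Ma; their difference is 2108.1 Myr.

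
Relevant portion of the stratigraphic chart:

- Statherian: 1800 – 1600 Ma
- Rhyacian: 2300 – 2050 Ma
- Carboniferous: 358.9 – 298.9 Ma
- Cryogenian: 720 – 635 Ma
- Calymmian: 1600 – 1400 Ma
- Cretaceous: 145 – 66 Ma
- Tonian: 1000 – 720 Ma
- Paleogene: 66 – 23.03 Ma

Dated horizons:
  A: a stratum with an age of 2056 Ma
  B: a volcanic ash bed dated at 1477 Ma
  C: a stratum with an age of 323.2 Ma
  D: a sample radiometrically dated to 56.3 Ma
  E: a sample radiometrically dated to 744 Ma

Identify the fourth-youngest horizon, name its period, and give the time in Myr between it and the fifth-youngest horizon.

B, in the Calymmian; 579 million years to A

Sorted youngest-first by Ma: D (56.3), C (323.2), E (744), B (1477), A (2056).
The fourth youngest is B at 1477 Ma, which lies in 1600–1400 Ma: the Calymmian.
The fifth youngest is A at 2056 Ma; separation = |1477 − 2056| = 579 Myr.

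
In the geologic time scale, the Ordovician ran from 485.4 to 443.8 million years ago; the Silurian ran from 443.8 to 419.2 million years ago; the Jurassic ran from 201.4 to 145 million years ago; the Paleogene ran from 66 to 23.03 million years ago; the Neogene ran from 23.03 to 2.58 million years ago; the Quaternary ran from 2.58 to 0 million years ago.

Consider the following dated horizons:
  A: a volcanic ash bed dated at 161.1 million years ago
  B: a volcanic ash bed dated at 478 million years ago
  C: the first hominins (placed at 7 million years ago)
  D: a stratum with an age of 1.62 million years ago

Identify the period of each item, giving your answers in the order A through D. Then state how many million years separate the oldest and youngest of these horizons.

A — Jurassic; B — Ordovician; C — Neogene; D — Quaternary; span 476.38 million years

A: 161.1 Ma lies in 201.4–145 Ma, so Jurassic.
B: 478 Ma lies in 485.4–443.8 Ma, so Ordovician.
C: 7 Ma lies in 23.03–2.58 Ma, so Neogene.
D: 1.62 Ma lies in 2.58–0 Ma, so Quaternary.
Oldest = 478 Ma, youngest = 1.62 Ma → span 476.38 Myr.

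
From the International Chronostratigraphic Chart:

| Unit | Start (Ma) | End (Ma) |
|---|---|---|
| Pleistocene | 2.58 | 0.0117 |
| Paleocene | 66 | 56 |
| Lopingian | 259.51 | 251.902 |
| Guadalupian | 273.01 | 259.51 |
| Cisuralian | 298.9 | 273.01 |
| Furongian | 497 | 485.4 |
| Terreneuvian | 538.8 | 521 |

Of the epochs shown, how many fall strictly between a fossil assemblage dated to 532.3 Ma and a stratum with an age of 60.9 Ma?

4

532.3 Ma sits inside the Terreneuvian (538.8–521) and 60.9 Ma inside the Paleocene (66–56); neither of those is wholly between the two dates.
The listed epochs lying completely between them are Furongian, Cisuralian, Guadalupian, Lopingian — 4 in all.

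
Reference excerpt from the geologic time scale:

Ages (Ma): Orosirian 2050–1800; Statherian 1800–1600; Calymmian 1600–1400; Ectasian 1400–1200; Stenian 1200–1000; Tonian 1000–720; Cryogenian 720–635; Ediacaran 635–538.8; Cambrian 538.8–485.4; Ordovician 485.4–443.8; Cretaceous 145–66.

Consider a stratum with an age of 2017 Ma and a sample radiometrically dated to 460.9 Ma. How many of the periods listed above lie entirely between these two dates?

8

2017 Ma sits inside the Orosirian (2050–1800) and 460.9 Ma inside the Ordovician (485.4–443.8); neither of those is wholly between the two dates.
The listed periods lying completely between them are Statherian, Calymmian, Ectasian, Stenian, Tonian, Cryogenian, Ediacaran, Cambrian — 8 in all.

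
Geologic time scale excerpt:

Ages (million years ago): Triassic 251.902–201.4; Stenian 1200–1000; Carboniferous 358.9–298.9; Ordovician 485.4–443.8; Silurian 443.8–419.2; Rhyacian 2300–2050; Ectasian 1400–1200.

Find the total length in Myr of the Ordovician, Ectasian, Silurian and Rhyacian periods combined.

Duration is start − end for each: (485.4 − 443.8) + (1400 − 1200) + (443.8 − 419.2) + (2300 − 2050).
That is 41.6 + 200 + 24.6 + 250, which totals 516.2 million years.

516.2 million years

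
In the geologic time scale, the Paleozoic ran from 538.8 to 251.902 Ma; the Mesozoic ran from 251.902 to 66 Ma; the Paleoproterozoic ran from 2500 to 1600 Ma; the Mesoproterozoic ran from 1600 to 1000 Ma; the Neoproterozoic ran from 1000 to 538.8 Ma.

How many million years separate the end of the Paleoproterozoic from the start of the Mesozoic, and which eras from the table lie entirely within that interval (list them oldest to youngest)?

1348.098 million years; Mesoproterozoic, Neoproterozoic, Paleozoic

End of Paleoproterozoic = 1600 Ma; start of Mesozoic = 251.902 Ma.
Gap = 1600 − 251.902 = 1348.098 Myr.
Eras wholly inside 1600–251.902 Ma: Mesoproterozoic (1600–1000), Neoproterozoic (1000–538.8), Paleozoic (538.8–251.902).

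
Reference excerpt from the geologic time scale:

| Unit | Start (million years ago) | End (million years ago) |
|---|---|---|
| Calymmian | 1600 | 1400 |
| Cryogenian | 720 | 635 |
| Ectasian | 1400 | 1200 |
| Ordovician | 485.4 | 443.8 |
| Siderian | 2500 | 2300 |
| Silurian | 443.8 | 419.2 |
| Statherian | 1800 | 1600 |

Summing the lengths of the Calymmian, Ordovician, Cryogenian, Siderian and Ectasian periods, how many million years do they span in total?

726.6 million years

Duration is start − end for each: (1600 − 1400) + (485.4 − 443.8) + (720 − 635) + (2500 − 2300) + (1400 − 1200).
That is 200 + 41.6 + 85 + 200 + 200, which totals 726.6 million years.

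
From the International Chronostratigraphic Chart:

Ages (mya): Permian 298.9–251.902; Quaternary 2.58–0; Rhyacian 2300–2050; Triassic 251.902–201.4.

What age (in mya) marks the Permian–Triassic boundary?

251.902 mya

The Permian ends and the Triassic begins at 251.902 mya.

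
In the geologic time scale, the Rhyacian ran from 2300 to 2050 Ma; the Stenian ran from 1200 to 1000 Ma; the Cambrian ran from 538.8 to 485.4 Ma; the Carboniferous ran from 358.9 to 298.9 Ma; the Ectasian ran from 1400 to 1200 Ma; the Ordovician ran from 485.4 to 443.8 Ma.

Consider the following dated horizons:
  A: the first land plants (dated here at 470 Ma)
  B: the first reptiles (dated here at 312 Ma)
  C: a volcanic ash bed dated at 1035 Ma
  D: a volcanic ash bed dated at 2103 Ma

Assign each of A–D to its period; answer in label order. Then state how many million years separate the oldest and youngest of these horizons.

A: 470 Ma lies in 485.4–443.8 Ma, so Ordovician.
B: 312 Ma lies in 358.9–298.9 Ma, so Carboniferous.
C: 1035 Ma lies in 1200–1000 Ma, so Stenian.
D: 2103 Ma lies in 2300–2050 Ma, so Rhyacian.
Oldest = 2103 Ma, youngest = 312 Ma → span 1791 Myr.

A — Ordovician; B — Carboniferous; C — Stenian; D — Rhyacian; span 1791 million years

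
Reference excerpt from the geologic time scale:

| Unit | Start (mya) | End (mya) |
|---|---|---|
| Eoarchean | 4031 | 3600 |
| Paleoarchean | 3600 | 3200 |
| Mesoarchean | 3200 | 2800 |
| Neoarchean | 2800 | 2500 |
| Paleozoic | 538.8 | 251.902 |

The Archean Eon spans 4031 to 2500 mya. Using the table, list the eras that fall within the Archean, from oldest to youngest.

Eoarchean, Paleoarchean, Mesoarchean, Neoarchean

Eras with both bounds inside 4031–2500 Ma: Eoarchean (4031–3600), Paleoarchean (3600–3200), Mesoarchean (3200–2800), Neoarchean (2800–2500).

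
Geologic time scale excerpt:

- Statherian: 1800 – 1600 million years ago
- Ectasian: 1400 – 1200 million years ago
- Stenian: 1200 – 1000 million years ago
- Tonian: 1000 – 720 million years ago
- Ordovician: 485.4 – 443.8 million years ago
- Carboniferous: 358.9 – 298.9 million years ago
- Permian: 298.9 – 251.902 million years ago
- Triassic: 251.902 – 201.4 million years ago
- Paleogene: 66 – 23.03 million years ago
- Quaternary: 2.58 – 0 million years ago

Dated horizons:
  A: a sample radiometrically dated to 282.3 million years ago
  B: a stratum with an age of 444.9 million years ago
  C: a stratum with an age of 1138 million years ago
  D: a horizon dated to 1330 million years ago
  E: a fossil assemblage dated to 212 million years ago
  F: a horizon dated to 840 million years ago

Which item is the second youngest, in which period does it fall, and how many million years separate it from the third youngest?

Sorted youngest-first by Ma: E (212), A (282.3), B (444.9), F (840), C (1138), D (1330).
The second youngest is A at 282.3 Ma, which lies in 298.9–251.902 Ma: the Permian.
The third youngest is B at 444.9 Ma; separation = |282.3 − 444.9| = 162.6 Myr.

A, in the Permian; 162.6 million years to B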